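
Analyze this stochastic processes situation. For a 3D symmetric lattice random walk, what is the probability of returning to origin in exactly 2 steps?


P(return in 2 steps) = P(reverse first step) = 1/(2d)
= 1/6
= 0.1667

0.1667


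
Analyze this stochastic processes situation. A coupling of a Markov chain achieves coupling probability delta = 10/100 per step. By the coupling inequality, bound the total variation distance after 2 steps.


TV distance bound <= (1-delta)^n
= (1 - 0.1000)^2
= 0.9000^2
= 0.8100

0.8100


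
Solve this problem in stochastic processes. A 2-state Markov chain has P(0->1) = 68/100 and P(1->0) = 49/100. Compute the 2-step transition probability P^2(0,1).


Computing P^2 by matrix multiplication.
P = [[0.3200, 0.6800], [0.4900, 0.5100]]
After raising P to the power 2:
P^2(0,1) = 0.5644

0.5644


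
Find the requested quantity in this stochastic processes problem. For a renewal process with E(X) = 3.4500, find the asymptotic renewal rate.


Long-run renewal rate = 1/E(X)
= 1/3.4500
= 0.2899

0.2899


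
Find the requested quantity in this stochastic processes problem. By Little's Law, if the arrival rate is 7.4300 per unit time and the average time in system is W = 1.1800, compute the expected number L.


Little's Law: L = lambda * W
= 7.4300 * 1.1800
= 8.7674

8.7674


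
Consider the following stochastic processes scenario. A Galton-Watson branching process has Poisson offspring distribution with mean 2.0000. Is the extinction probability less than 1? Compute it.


Since mu = 2.0000 > 1, extinction prob q < 1.
Solve s = exp(mu*(s-1)) iteratively.
q = 0.2032

0.2032


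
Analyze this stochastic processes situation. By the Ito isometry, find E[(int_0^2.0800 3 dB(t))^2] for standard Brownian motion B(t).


By Ito isometry: E[(int f dB)^2] = int f^2 dt
= 3^2 * 2.0800
= 9 * 2.0800 = 18.7200

18.7200


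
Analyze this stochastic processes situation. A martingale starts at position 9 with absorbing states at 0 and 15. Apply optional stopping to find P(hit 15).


By optional stopping theorem: E(M at tau) = M(0) = 9
P(hit 15)*15 + P(hit 0)*0 = 9
P(hit 15) = (9 - 0)/(15 - 0) = 3/5 = 0.6000

0.6000


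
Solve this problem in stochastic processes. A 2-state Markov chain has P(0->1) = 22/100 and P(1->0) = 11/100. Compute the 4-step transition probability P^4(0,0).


Computing P^4 by matrix multiplication.
P = [[0.7800, 0.2200], [0.1100, 0.8900]]
After raising P to the power 4:
P^4(0,0) = 0.4677

0.4677


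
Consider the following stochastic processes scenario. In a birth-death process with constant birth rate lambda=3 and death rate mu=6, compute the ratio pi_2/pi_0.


For birth-death process, pi_n/pi_0 = (lambda/mu)^n
= (3/6)^2
= 0.2500

0.2500


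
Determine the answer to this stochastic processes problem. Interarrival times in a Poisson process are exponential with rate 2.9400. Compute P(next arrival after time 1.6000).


P(X > t) = exp(-lambda * t)
= exp(-2.9400 * 1.6000)
= exp(-4.7040) = 0.0091

0.0091


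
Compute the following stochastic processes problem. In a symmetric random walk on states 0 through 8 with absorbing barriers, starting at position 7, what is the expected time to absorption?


For symmetric RW on 0,...,N with absorbing barriers, E(i) = i*(N-i)
E(7) = 7 * 1 = 7

7


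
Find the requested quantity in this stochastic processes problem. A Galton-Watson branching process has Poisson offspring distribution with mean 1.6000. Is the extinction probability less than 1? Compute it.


Since mu = 1.6000 > 1, extinction prob q < 1.
Solve s = exp(mu*(s-1)) iteratively.
q = 0.3580

0.3580


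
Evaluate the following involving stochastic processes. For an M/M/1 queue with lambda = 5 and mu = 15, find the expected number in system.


rho = 5/15 = 0.3333
L = rho/(1-rho)
= 0.3333/0.6667
= 0.5000

0.5000


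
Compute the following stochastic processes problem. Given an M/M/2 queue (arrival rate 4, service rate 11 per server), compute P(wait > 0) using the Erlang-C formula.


a = lambda/mu = 0.3636
rho = a/c = 0.1818
Erlang-C formula applied:
C(c,a) = 0.0559

0.0559


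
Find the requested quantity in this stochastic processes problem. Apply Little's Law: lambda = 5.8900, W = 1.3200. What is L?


Little's Law: L = lambda * W
= 5.8900 * 1.3200
= 7.7748

7.7748


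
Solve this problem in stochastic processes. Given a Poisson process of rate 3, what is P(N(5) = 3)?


P(N(t)=k) = (lambda*t)^k * exp(-lambda*t) / k!
lambda*t = 15
= 15^3 * exp(-15) / 3!
= 3375 * 3.0590e-07 / 6
= 1.7207e-04

1.7207e-04


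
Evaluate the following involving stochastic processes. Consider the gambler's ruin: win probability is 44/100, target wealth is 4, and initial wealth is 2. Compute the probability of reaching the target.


Gambler's ruin formula:
r = q/p = 0.5600/0.4400 = 1.2727
P(win) = (1 - r^i)/(1 - r^N)
= (1 - 1.2727^2)/(1 - 1.2727^4)
= 0.3817

0.3817


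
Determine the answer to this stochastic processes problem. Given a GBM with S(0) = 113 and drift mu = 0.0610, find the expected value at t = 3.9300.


E[S(t)] = S(0) * exp(mu * t)
= 113 * exp(0.0610 * 3.9300)
= 113 * 1.2709
= 143.6124

143.6124


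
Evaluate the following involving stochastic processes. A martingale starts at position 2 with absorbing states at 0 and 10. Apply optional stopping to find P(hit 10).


By optional stopping theorem: E(M at tau) = M(0) = 2
P(hit 10)*10 + P(hit 0)*0 = 2
P(hit 10) = (2 - 0)/(10 - 0) = 1/5 = 0.2000

0.2000


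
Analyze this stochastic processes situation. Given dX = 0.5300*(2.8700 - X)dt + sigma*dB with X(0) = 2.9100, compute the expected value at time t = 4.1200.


E[X(t)] = mu + (X(0) - mu)*exp(-theta*t)
= 2.8700 + (2.9100 - 2.8700)*exp(-0.5300*4.1200)
= 2.8700 + 0.0400 * 0.1126
= 2.8745

2.8745


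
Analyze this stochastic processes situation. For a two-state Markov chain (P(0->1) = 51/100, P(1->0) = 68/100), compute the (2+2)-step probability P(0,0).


P^4 = P^2 * P^2
Computing via matrix multiplication of the transition matrix.
Entry (0,0) of P^4 = 0.5720

0.5720


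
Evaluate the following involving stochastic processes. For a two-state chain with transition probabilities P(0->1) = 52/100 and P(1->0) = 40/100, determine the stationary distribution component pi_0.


Stationary distribution: pi_0 = p10/(p01+p10), pi_1 = p01/(p01+p10)
p01 = 0.5200, p10 = 0.4000
pi_0 = 0.4348

0.4348


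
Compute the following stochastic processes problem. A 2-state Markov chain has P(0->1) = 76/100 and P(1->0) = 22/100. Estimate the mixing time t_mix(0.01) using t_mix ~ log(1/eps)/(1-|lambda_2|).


lambda_2 = |1 - p01 - p10| = |1 - 0.7600 - 0.2200| = 0.0200
t_mix ~ log(1/eps)/(1 - |lambda_2|)
= log(100)/(1 - 0.0200) = 4.6052/0.9800
= 4.6992

4.6992


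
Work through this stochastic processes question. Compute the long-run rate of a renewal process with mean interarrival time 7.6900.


Long-run renewal rate = 1/E(X)
= 1/7.6900
= 0.1300

0.1300


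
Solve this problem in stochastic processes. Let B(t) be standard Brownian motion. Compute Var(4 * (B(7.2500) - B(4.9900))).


Var(alpha*(B(t)-B(s))) = alpha^2 * (t-s)
= 4^2 * (7.2500 - 4.9900)
= 16 * 2.2600
= 36.1600

36.1600


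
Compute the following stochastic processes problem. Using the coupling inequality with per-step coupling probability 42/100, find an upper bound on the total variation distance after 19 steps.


TV distance bound <= (1-delta)^n
= (1 - 0.4200)^19
= 0.5800^19
= 3.1999e-05

3.1999e-05


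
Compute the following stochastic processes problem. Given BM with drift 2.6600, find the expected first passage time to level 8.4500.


Expected first passage time = a/mu
= 8.4500/2.6600
= 3.1767

3.1767


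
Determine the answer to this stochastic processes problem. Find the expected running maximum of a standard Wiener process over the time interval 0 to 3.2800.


E(max B(s)) = sqrt(2t/pi)
= sqrt(2*3.2800/pi)
= sqrt(2.0881)
= 1.4450

1.4450


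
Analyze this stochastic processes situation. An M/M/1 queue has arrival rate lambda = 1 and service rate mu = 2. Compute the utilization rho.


rho = lambda/mu
= 1/2
= 0.5000

0.5000


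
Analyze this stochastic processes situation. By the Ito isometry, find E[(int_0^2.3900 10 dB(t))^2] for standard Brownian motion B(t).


By Ito isometry: E[(int f dB)^2] = int f^2 dt
= 10^2 * 2.3900
= 100 * 2.3900 = 239.0000

239.0000


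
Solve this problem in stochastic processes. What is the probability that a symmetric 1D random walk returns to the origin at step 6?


P(S(6) = 0) = C(6,3) / 4^3
= 20 / 64
= 0.3125

0.3125


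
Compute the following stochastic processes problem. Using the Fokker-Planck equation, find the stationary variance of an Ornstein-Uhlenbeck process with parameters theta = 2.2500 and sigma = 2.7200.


Stationary variance = sigma^2 / (2*theta)
= 2.7200^2 / (2*2.2500)
= 7.3984 / 4.5000
= 1.6441

1.6441


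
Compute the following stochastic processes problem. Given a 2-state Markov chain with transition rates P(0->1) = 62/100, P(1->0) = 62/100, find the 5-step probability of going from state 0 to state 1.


Computing P^5 by matrix multiplication.
P = [[0.3800, 0.6200], [0.6200, 0.3800]]
After raising P to the power 5:
P^5(0,1) = 0.5004

0.5004


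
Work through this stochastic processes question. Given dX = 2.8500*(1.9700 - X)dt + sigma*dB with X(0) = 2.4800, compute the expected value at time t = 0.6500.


E[X(t)] = mu + (X(0) - mu)*exp(-theta*t)
= 1.9700 + (2.4800 - 1.9700)*exp(-2.8500*0.6500)
= 1.9700 + 0.5100 * 0.1568
= 2.0500

2.0500


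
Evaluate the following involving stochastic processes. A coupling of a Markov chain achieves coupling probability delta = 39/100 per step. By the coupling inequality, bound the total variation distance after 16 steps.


TV distance bound <= (1-delta)^n
= (1 - 0.3900)^16
= 0.6100^16
= 3.6752e-04

3.6752e-04


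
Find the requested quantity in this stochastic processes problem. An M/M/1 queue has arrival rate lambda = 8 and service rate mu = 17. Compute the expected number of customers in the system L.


rho = 8/17 = 0.4706
L = rho/(1-rho)
= 0.4706/0.5294
= 0.8889

0.8889


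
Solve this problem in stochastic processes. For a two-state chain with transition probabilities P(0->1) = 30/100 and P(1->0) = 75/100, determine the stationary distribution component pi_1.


Stationary distribution: pi_0 = p10/(p01+p10), pi_1 = p01/(p01+p10)
p01 = 0.3000, p10 = 0.7500
pi_1 = 0.2857

0.2857


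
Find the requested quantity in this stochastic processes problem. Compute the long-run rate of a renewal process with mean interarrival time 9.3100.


Long-run renewal rate = 1/E(X)
= 1/9.3100
= 0.1074

0.1074


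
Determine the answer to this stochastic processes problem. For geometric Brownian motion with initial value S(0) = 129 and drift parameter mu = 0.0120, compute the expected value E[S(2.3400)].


E[S(t)] = S(0) * exp(mu * t)
= 129 * exp(0.0120 * 2.3400)
= 129 * 1.0285
= 132.6737

132.6737


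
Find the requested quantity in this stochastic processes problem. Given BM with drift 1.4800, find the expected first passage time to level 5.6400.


Expected first passage time = a/mu
= 5.6400/1.4800
= 3.8108

3.8108


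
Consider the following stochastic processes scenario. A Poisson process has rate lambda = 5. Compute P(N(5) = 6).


P(N(t)=k) = (lambda*t)^k * exp(-lambda*t) / k!
lambda*t = 25
= 25^6 * exp(-25) / 6!
= 244140625 * 1.3888e-11 / 720
= 4.7092e-06

4.7092e-06


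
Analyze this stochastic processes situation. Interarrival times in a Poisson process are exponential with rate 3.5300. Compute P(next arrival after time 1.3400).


P(X > t) = exp(-lambda * t)
= exp(-3.5300 * 1.3400)
= exp(-4.7302) = 0.0088

0.0088


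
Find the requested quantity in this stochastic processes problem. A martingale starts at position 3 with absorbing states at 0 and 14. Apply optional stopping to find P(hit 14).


By optional stopping theorem: E(M at tau) = M(0) = 3
P(hit 14)*14 + P(hit 0)*0 = 3
P(hit 14) = (3 - 0)/(14 - 0) = 3/14 = 0.2143

0.2143


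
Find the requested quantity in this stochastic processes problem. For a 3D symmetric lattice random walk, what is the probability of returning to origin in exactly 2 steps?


P(return in 2 steps) = P(reverse first step) = 1/(2d)
= 1/6
= 0.1667

0.1667


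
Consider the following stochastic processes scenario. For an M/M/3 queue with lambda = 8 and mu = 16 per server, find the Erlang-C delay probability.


a = lambda/mu = 0.5000
rho = a/c = 0.1667
Erlang-C formula applied:
C(c,a) = 0.0152

0.0152


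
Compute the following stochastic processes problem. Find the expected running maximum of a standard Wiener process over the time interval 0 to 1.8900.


E(max B(s)) = sqrt(2t/pi)
= sqrt(2*1.8900/pi)
= sqrt(1.2032)
= 1.0969

1.0969


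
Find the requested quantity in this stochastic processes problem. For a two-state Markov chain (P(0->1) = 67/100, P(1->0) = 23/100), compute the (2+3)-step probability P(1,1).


P^5 = P^2 * P^3
Computing via matrix multiplication of the transition matrix.
Entry (1,1) of P^5 = 0.7444

0.7444


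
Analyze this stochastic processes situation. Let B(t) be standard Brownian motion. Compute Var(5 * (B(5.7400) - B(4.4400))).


Var(alpha*(B(t)-B(s))) = alpha^2 * (t-s)
= 5^2 * (5.7400 - 4.4400)
= 25 * 1.3000
= 32.5000

32.5000


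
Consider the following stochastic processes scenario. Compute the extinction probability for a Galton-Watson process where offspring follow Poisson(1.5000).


Since mu = 1.5000 > 1, extinction prob q < 1.
Solve s = exp(mu*(s-1)) iteratively.
q = 0.4172

0.4172


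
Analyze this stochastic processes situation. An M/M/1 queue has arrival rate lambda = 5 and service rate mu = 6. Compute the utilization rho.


rho = lambda/mu
= 5/6
= 0.8333

0.8333


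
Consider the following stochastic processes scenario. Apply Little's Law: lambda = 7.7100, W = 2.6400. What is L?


Little's Law: L = lambda * W
= 7.7100 * 2.6400
= 20.3544

20.3544


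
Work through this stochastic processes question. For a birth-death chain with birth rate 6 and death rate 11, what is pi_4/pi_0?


For birth-death process, pi_n/pi_0 = (lambda/mu)^n
= (6/11)^4
= 0.0885

0.0885


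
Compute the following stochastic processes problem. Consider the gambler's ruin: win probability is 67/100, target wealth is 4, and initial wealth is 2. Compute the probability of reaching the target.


Gambler's ruin formula:
r = q/p = 0.3300/0.6700 = 0.4925
P(win) = (1 - r^i)/(1 - r^N)
= (1 - 0.4925^2)/(1 - 0.4925^4)
= 0.8048

0.8048


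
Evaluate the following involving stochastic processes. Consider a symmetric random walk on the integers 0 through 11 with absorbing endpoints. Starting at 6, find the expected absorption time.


For symmetric RW on 0,...,N with absorbing barriers, E(i) = i*(N-i)
E(6) = 6 * 5 = 30

30


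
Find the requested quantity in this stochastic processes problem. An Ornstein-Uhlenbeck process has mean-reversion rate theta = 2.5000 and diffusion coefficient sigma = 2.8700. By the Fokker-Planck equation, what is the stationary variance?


Stationary variance = sigma^2 / (2*theta)
= 2.8700^2 / (2*2.5000)
= 8.2369 / 5.0000
= 1.6474

1.6474


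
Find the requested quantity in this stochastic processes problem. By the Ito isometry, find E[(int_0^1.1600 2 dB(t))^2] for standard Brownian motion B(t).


By Ito isometry: E[(int f dB)^2] = int f^2 dt
= 2^2 * 1.1600
= 4 * 1.1600 = 4.6400

4.6400


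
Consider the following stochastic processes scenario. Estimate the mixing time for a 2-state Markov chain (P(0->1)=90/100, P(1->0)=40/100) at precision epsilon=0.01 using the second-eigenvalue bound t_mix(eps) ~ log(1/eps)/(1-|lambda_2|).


lambda_2 = |1 - p01 - p10| = |1 - 0.9000 - 0.4000| = 0.3000
t_mix ~ log(1/eps)/(1 - |lambda_2|)
= log(100)/(1 - 0.3000) = 4.6052/0.7000
= 6.5788

6.5788


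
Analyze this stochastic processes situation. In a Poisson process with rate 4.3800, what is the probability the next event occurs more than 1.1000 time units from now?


P(X > t) = exp(-lambda * t)
= exp(-4.3800 * 1.1000)
= exp(-4.8180) = 0.0081

0.0081


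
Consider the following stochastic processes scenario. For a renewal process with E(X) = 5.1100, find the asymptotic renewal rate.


Long-run renewal rate = 1/E(X)
= 1/5.1100
= 0.1957

0.1957


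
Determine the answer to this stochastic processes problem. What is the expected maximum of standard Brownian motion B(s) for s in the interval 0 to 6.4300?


E(max B(s)) = sqrt(2t/pi)
= sqrt(2*6.4300/pi)
= sqrt(4.0935)
= 2.0232

2.0232


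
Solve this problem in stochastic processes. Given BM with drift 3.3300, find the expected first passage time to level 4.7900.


Expected first passage time = a/mu
= 4.7900/3.3300
= 1.4384

1.4384


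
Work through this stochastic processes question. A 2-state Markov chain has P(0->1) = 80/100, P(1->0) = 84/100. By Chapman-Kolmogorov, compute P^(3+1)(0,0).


P^4 = P^3 * P^1
Computing via matrix multiplication of the transition matrix.
Entry (0,0) of P^4 = 0.5940

0.5940


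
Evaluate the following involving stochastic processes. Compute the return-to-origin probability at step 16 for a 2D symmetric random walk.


P = C(16,8)^2 / 4^16
= 12870^2 / 4294967296
= 165636900 / 4294967296
= 0.0386

0.0386


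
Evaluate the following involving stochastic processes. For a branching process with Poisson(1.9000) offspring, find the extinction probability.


Since mu = 1.9000 > 1, extinction prob q < 1.
Solve s = exp(mu*(s-1)) iteratively.
q = 0.2328

0.2328


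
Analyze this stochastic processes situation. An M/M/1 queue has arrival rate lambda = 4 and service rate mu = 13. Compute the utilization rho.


rho = lambda/mu
= 4/13
= 0.3077

0.3077


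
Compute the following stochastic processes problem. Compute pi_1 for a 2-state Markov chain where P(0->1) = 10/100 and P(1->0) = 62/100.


Stationary distribution: pi_0 = p10/(p01+p10), pi_1 = p01/(p01+p10)
p01 = 0.1000, p10 = 0.6200
pi_1 = 0.1389

0.1389


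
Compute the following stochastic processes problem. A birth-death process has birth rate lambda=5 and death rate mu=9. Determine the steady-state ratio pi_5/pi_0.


For birth-death process, pi_n/pi_0 = (lambda/mu)^n
= (5/9)^5
= 0.0529

0.0529


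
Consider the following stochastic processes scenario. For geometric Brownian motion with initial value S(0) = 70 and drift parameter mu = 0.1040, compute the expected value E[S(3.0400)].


E[S(t)] = S(0) * exp(mu * t)
= 70 * exp(0.1040 * 3.0400)
= 70 * 1.3718
= 96.0295

96.0295


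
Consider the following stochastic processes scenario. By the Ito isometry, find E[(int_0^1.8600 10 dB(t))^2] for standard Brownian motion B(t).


By Ito isometry: E[(int f dB)^2] = int f^2 dt
= 10^2 * 1.8600
= 100 * 1.8600 = 186.0000

186.0000


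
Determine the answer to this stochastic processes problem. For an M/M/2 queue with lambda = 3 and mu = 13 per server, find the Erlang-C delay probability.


a = lambda/mu = 0.2308
rho = a/c = 0.1154
Erlang-C formula applied:
C(c,a) = 0.0239

0.0239


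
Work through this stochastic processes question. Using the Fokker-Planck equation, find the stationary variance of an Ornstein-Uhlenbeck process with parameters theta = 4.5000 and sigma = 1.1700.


Stationary variance = sigma^2 / (2*theta)
= 1.1700^2 / (2*4.5000)
= 1.3689 / 9.0000
= 0.1521

0.1521


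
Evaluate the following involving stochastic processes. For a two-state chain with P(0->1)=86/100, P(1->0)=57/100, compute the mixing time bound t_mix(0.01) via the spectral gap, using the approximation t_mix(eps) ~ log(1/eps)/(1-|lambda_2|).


lambda_2 = |1 - p01 - p10| = |1 - 0.8600 - 0.5700| = 0.4300
t_mix ~ log(1/eps)/(1 - |lambda_2|)
= log(100)/(1 - 0.4300) = 4.6052/0.5700
= 8.0792

8.0792


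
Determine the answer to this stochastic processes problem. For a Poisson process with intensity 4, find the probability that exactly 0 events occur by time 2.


P(N(t)=k) = (lambda*t)^k * exp(-lambda*t) / k!
lambda*t = 8
= 8^0 * exp(-8) / 0!
= 1 * 3.3546e-04 / 1
= 3.3546e-04

3.3546e-04


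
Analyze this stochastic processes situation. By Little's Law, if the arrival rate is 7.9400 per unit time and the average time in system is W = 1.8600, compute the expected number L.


Little's Law: L = lambda * W
= 7.9400 * 1.8600
= 14.7684

14.7684


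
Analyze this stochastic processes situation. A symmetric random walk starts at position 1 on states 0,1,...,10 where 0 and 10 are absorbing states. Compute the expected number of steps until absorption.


For symmetric RW on 0,...,N with absorbing barriers, E(i) = i*(N-i)
E(1) = 1 * 9 = 9

9


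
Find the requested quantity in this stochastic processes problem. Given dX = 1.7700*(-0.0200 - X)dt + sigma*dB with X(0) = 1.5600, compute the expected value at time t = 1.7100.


E[X(t)] = mu + (X(0) - mu)*exp(-theta*t)
= -0.0200 + (1.5600 - -0.0200)*exp(-1.7700*1.7100)
= -0.0200 + 1.5800 * 0.0485
= 0.0566

0.0566


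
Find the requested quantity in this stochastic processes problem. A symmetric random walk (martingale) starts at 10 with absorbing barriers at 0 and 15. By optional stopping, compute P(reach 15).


By optional stopping theorem: E(M at tau) = M(0) = 10
P(hit 15)*15 + P(hit 0)*0 = 10
P(hit 15) = (10 - 0)/(15 - 0) = 2/3 = 0.6667

0.6667


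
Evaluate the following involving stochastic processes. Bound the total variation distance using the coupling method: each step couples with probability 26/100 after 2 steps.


TV distance bound <= (1-delta)^n
= (1 - 0.2600)^2
= 0.7400^2
= 0.5476

0.5476


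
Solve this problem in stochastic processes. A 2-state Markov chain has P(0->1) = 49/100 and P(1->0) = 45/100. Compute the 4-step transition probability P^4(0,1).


Computing P^4 by matrix multiplication.
P = [[0.5100, 0.4900], [0.4500, 0.5500]]
After raising P to the power 4:
P^4(0,1) = 0.5213

0.5213


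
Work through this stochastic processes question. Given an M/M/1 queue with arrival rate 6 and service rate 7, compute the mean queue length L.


rho = 6/7 = 0.8571
L = rho/(1-rho)
= 0.8571/0.1429
= 6.0000

6.0000


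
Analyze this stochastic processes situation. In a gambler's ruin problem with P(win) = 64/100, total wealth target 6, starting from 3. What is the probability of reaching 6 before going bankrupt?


Gambler's ruin formula:
r = q/p = 0.3600/0.6400 = 0.5625
P(win) = (1 - r^i)/(1 - r^N)
= (1 - 0.5625^3)/(1 - 0.5625^6)
= 0.8489

0.8489


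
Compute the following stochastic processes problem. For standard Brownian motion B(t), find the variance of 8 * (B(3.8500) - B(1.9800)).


Var(alpha*(B(t)-B(s))) = alpha^2 * (t-s)
= 8^2 * (3.8500 - 1.9800)
= 64 * 1.8700
= 119.6800

119.6800


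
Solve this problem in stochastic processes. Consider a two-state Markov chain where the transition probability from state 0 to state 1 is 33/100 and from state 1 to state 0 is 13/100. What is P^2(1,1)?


Computing P^2 by matrix multiplication.
P = [[0.6700, 0.3300], [0.1300, 0.8700]]
After raising P to the power 2:
P^2(1,1) = 0.7998

0.7998


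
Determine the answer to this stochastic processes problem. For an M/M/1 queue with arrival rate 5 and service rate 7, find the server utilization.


rho = lambda/mu
= 5/7
= 0.7143

0.7143


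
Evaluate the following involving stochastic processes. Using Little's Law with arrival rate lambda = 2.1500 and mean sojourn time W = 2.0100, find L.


Little's Law: L = lambda * W
= 2.1500 * 2.0100
= 4.3215

4.3215


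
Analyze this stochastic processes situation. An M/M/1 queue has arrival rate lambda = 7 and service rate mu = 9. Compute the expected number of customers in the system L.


rho = 7/9 = 0.7778
L = rho/(1-rho)
= 0.7778/0.2222
= 3.5000

3.5000


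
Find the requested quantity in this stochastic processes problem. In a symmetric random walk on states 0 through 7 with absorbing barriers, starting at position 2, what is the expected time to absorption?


For symmetric RW on 0,...,N with absorbing barriers, E(i) = i*(N-i)
E(2) = 2 * 5 = 10

10


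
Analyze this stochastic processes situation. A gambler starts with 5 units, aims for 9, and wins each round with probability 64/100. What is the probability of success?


Gambler's ruin formula:
r = q/p = 0.3600/0.6400 = 0.5625
P(win) = (1 - r^i)/(1 - r^N)
= (1 - 0.5625^5)/(1 - 0.5625^9)
= 0.9490

0.9490


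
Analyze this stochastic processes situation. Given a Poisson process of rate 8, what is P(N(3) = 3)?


P(N(t)=k) = (lambda*t)^k * exp(-lambda*t) / k!
lambda*t = 24
= 24^3 * exp(-24) / 3!
= 13824 * 3.7751e-11 / 6
= 8.6979e-08

8.6979e-08


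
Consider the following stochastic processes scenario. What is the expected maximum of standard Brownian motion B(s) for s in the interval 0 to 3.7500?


E(max B(s)) = sqrt(2t/pi)
= sqrt(2*3.7500/pi)
= sqrt(2.3873)
= 1.5451

1.5451


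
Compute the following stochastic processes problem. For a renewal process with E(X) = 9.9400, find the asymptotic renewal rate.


Long-run renewal rate = 1/E(X)
= 1/9.9400
= 0.1006

0.1006


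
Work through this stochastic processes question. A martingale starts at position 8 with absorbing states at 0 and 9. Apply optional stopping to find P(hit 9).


By optional stopping theorem: E(M at tau) = M(0) = 8
P(hit 9)*9 + P(hit 0)*0 = 8
P(hit 9) = (8 - 0)/(9 - 0) = 8/9 = 0.8889

0.8889


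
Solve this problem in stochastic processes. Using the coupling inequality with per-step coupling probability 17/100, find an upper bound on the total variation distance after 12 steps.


TV distance bound <= (1-delta)^n
= (1 - 0.1700)^12
= 0.8300^12
= 0.1069

0.1069


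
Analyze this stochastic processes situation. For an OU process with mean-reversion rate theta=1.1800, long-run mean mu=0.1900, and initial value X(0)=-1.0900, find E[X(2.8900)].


E[X(t)] = mu + (X(0) - mu)*exp(-theta*t)
= 0.1900 + (-1.0900 - 0.1900)*exp(-1.1800*2.8900)
= 0.1900 + -1.2800 * 0.0330
= 0.1477

0.1477


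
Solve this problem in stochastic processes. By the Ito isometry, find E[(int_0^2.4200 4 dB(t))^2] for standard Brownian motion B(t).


By Ito isometry: E[(int f dB)^2] = int f^2 dt
= 4^2 * 2.4200
= 16 * 2.4200 = 38.7200

38.7200


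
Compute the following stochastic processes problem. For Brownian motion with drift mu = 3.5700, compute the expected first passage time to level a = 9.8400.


Expected first passage time = a/mu
= 9.8400/3.5700
= 2.7563

2.7563


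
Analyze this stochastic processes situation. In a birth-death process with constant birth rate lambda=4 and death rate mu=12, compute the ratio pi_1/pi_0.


For birth-death process, pi_n/pi_0 = (lambda/mu)^n
= (4/12)^1
= 0.3333

0.3333


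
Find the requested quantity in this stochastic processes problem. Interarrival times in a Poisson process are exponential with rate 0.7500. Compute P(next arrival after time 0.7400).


P(X > t) = exp(-lambda * t)
= exp(-0.7500 * 0.7400)
= exp(-0.5550) = 0.5741

0.5741


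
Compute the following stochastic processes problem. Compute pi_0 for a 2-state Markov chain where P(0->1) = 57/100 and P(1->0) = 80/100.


Stationary distribution: pi_0 = p10/(p01+p10), pi_1 = p01/(p01+p10)
p01 = 0.5700, p10 = 0.8000
pi_0 = 0.5839

0.5839


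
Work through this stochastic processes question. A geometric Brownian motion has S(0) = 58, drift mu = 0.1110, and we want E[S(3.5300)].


E[S(t)] = S(0) * exp(mu * t)
= 58 * exp(0.1110 * 3.5300)
= 58 * 1.4797
= 85.8218

85.8218


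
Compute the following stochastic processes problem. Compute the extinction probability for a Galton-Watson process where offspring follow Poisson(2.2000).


Since mu = 2.2000 > 1, extinction prob q < 1.
Solve s = exp(mu*(s-1)) iteratively.
q = 0.1563

0.1563


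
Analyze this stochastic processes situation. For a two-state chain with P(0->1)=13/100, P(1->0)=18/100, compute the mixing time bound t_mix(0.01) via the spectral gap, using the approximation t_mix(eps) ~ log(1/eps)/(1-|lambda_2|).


lambda_2 = |1 - p01 - p10| = |1 - 0.1300 - 0.1800| = 0.6900
t_mix ~ log(1/eps)/(1 - |lambda_2|)
= log(100)/(1 - 0.6900) = 4.6052/0.3100
= 14.8554

14.8554


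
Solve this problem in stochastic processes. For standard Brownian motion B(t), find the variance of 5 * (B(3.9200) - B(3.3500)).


Var(alpha*(B(t)-B(s))) = alpha^2 * (t-s)
= 5^2 * (3.9200 - 3.3500)
= 25 * 0.5700
= 14.2500

14.2500


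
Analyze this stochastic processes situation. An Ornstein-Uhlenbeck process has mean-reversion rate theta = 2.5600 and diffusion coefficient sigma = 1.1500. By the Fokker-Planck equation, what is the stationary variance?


Stationary variance = sigma^2 / (2*theta)
= 1.1500^2 / (2*2.5600)
= 1.3225 / 5.1200
= 0.2583

0.2583


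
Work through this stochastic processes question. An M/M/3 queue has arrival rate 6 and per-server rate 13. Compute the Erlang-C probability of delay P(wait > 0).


a = lambda/mu = 0.4615
rho = a/c = 0.1538
Erlang-C formula applied:
C(c,a) = 0.0122

0.0122


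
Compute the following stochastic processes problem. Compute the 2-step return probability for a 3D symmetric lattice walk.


P(return in 2 steps) = P(reverse first step) = 1/(2d)
= 1/6
= 0.1667

0.1667


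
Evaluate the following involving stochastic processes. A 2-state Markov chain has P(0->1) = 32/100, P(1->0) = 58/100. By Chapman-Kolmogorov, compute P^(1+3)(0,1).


P^4 = P^1 * P^3
Computing via matrix multiplication of the transition matrix.
Entry (0,1) of P^4 = 0.3555

0.3555


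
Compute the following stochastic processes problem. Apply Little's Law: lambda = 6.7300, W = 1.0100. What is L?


Little's Law: L = lambda * W
= 6.7300 * 1.0100
= 6.7973

6.7973


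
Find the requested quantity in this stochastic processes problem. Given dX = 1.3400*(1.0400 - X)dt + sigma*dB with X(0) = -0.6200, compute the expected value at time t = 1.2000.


E[X(t)] = mu + (X(0) - mu)*exp(-theta*t)
= 1.0400 + (-0.6200 - 1.0400)*exp(-1.3400*1.2000)
= 1.0400 + -1.6600 * 0.2003
= 0.7075

0.7075


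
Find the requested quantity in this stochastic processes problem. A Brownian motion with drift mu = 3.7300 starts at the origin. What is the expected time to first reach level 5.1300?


Expected first passage time = a/mu
= 5.1300/3.7300
= 1.3753

1.3753


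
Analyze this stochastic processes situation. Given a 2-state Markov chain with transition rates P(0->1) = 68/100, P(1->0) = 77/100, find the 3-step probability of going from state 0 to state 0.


Computing P^3 by matrix multiplication.
P = [[0.3200, 0.6800], [0.7700, 0.2300]]
After raising P to the power 3:
P^3(0,0) = 0.4883

0.4883


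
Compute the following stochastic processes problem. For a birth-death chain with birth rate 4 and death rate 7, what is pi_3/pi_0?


For birth-death process, pi_n/pi_0 = (lambda/mu)^n
= (4/7)^3
= 0.1866

0.1866


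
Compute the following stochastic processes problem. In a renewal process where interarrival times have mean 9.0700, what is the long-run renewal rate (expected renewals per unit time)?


Long-run renewal rate = 1/E(X)
= 1/9.0700
= 0.1103

0.1103


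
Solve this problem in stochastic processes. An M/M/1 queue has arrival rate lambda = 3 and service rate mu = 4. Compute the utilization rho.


rho = lambda/mu
= 3/4
= 0.7500

0.7500


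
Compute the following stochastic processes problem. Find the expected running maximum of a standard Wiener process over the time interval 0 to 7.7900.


E(max B(s)) = sqrt(2t/pi)
= sqrt(2*7.7900/pi)
= sqrt(4.9593)
= 2.2269

2.2269


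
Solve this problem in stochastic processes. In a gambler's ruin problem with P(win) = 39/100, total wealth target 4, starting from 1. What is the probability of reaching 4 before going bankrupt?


Gambler's ruin formula:
r = q/p = 0.6100/0.3900 = 1.5641
P(win) = (1 - r^i)/(1 - r^N)
= (1 - 1.5641^1)/(1 - 1.5641^4)
= 0.1132

0.1132


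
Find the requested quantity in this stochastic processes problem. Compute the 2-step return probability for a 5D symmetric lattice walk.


P(return in 2 steps) = P(reverse first step) = 1/(2d)
= 1/10
= 0.1000

0.1000


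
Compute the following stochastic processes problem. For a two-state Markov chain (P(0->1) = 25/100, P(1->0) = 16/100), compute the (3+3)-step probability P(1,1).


P^6 = P^3 * P^3
Computing via matrix multiplication of the transition matrix.
Entry (1,1) of P^6 = 0.6262

0.6262


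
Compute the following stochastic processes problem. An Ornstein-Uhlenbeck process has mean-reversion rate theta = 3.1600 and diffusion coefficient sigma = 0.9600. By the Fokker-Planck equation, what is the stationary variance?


Stationary variance = sigma^2 / (2*theta)
= 0.9600^2 / (2*3.1600)
= 0.9216 / 6.3200
= 0.1458

0.1458


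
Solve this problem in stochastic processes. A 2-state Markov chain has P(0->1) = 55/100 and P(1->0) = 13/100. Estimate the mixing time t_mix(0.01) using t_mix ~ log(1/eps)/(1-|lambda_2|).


lambda_2 = |1 - p01 - p10| = |1 - 0.5500 - 0.1300| = 0.3200
t_mix ~ log(1/eps)/(1 - |lambda_2|)
= log(100)/(1 - 0.3200) = 4.6052/0.6800
= 6.7723

6.7723


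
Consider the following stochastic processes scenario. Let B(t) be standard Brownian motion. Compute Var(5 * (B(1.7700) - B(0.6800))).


Var(alpha*(B(t)-B(s))) = alpha^2 * (t-s)
= 5^2 * (1.7700 - 0.6800)
= 25 * 1.0900
= 27.2500

27.2500


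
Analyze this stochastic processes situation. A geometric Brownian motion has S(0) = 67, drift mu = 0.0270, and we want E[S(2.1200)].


E[S(t)] = S(0) * exp(mu * t)
= 67 * exp(0.0270 * 2.1200)
= 67 * 1.0589
= 70.9470

70.9470


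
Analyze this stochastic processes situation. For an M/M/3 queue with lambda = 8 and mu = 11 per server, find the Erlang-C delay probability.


a = lambda/mu = 0.7273
rho = a/c = 0.2424
Erlang-C formula applied:
C(c,a) = 0.0408

0.0408


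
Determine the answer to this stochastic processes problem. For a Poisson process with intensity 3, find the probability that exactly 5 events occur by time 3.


P(N(t)=k) = (lambda*t)^k * exp(-lambda*t) / k!
lambda*t = 9
= 9^5 * exp(-9) / 5!
= 59049 * 1.2341e-04 / 120
= 0.0607

0.0607


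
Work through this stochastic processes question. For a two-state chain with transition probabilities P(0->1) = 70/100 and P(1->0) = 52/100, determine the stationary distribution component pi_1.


Stationary distribution: pi_0 = p10/(p01+p10), pi_1 = p01/(p01+p10)
p01 = 0.7000, p10 = 0.5200
pi_1 = 0.5738

0.5738


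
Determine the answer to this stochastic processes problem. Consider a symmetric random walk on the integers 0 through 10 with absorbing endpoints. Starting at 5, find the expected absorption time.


For symmetric RW on 0,...,N with absorbing barriers, E(i) = i*(N-i)
E(5) = 5 * 5 = 25

25


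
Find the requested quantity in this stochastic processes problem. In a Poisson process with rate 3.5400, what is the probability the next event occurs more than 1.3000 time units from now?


P(X > t) = exp(-lambda * t)
= exp(-3.5400 * 1.3000)
= exp(-4.6020) = 0.0100

0.0100


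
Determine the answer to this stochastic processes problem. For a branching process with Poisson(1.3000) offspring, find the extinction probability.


Since mu = 1.3000 > 1, extinction prob q < 1.
Solve s = exp(mu*(s-1)) iteratively.
q = 0.5770

0.5770


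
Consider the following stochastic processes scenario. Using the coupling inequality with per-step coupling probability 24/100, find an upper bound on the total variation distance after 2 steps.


TV distance bound <= (1-delta)^n
= (1 - 0.2400)^2
= 0.7600^2
= 0.5776

0.5776


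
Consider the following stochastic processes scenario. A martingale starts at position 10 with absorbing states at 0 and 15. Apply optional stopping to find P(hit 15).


By optional stopping theorem: E(M at tau) = M(0) = 10
P(hit 15)*15 + P(hit 0)*0 = 10
P(hit 15) = (10 - 0)/(15 - 0) = 2/3 = 0.6667

0.6667


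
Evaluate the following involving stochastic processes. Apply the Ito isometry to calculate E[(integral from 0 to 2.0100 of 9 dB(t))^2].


By Ito isometry: E[(int f dB)^2] = int f^2 dt
= 9^2 * 2.0100
= 81 * 2.0100 = 162.8100

162.8100


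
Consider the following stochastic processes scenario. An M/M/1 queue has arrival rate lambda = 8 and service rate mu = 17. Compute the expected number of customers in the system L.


rho = 8/17 = 0.4706
L = rho/(1-rho)
= 0.4706/0.5294
= 0.8889

0.8889


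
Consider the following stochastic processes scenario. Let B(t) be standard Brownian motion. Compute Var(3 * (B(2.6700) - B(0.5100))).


Var(alpha*(B(t)-B(s))) = alpha^2 * (t-s)
= 3^2 * (2.6700 - 0.5100)
= 9 * 2.1600
= 19.4400

19.4400


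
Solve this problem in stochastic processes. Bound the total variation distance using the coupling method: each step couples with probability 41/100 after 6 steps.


TV distance bound <= (1-delta)^n
= (1 - 0.4100)^6
= 0.5900^6
= 0.0422

0.0422


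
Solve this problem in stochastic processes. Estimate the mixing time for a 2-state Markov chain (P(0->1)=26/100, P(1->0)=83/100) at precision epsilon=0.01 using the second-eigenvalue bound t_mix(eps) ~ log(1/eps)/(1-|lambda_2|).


lambda_2 = |1 - p01 - p10| = |1 - 0.2600 - 0.8300| = 0.0900
t_mix ~ log(1/eps)/(1 - |lambda_2|)
= log(100)/(1 - 0.0900) = 4.6052/0.9100
= 5.0606

5.0606


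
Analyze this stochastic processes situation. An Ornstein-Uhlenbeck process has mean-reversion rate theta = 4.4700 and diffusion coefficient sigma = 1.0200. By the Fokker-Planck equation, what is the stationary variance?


Stationary variance = sigma^2 / (2*theta)
= 1.0200^2 / (2*4.4700)
= 1.0404 / 8.9400
= 0.1164

0.1164


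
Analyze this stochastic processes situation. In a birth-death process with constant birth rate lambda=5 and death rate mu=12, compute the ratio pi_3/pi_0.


For birth-death process, pi_n/pi_0 = (lambda/mu)^n
= (5/12)^3
= 0.0723

0.0723


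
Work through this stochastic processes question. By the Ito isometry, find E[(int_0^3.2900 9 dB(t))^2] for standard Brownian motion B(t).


By Ito isometry: E[(int f dB)^2] = int f^2 dt
= 9^2 * 3.2900
= 81 * 3.2900 = 266.4900

266.4900


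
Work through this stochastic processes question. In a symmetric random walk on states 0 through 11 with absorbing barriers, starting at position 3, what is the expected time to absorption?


For symmetric RW on 0,...,N with absorbing barriers, E(i) = i*(N-i)
E(3) = 3 * 8 = 24

24


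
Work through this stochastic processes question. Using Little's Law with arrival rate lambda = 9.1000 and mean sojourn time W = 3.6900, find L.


Little's Law: L = lambda * W
= 9.1000 * 3.6900
= 33.5790

33.5790


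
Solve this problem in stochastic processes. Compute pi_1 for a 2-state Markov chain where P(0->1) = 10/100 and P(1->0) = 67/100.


Stationary distribution: pi_0 = p10/(p01+p10), pi_1 = p01/(p01+p10)
p01 = 0.1000, p10 = 0.6700
pi_1 = 0.1299

0.1299


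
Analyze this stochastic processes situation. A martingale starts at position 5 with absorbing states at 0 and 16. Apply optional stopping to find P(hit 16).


By optional stopping theorem: E(M at tau) = M(0) = 5
P(hit 16)*16 + P(hit 0)*0 = 5
P(hit 16) = (5 - 0)/(16 - 0) = 5/16 = 0.3125

0.3125


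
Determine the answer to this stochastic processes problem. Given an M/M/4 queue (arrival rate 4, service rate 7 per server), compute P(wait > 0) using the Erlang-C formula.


a = lambda/mu = 0.5714
rho = a/c = 0.1429
Erlang-C formula applied:
C(c,a) = 0.0029

0.0029


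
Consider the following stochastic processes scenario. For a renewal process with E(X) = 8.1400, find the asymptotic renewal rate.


Long-run renewal rate = 1/E(X)
= 1/8.1400
= 0.1229

0.1229


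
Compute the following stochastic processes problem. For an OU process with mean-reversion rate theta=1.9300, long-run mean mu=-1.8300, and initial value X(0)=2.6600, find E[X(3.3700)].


E[X(t)] = mu + (X(0) - mu)*exp(-theta*t)
= -1.8300 + (2.6600 - -1.8300)*exp(-1.9300*3.3700)
= -1.8300 + 4.4900 * 0.0015
= -1.8233

-1.8233
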